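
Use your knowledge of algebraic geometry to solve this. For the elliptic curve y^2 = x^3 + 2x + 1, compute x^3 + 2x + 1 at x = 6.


Compute x^3 + 2x + 1 at x = 6:
x^3 = 6^3 = 216
2*x = 2*6 = 12
Sum: 216 + 12 + 1 = 229

229


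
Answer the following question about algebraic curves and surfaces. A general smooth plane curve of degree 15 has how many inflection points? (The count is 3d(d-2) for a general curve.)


For a general smooth plane curve C of degree d, the inflection points are
the intersection of C with its Hessian curve, which has degree 3(d-2).
By Bezout, the total intersection number is d * 3(d-2) = 15 * 39 = 585.
For a general curve every flex is ordinary, so each contributes
multiplicity 1 to C·Hess(C), and the number of distinct inflection
points is 3d(d-2).
Inflection points = 3*15*(15-2) = 3*15*13 = 585

585


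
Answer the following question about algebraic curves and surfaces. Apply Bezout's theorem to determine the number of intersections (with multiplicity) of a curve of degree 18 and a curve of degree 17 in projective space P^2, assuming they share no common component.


Bezout's theorem states the intersection count equals the product of degrees.
Intersection count = 18 * 17 = 306

306


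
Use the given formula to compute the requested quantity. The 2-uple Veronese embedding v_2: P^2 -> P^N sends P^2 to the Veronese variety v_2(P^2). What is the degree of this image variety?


The Veronese variety v_2(P^2) has degree d^r.
d^r = 2^2 = 4

4


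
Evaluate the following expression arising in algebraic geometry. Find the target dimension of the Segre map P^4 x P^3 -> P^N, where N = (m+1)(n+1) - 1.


The Segre embedding maps P^m x P^n into P^N via
all products of coordinates from each factor.
N = (m+1)(n+1) - 1
N = (4+1)(3+1) - 1
N = 5*4 - 1
N = 20 - 1 = 19

19


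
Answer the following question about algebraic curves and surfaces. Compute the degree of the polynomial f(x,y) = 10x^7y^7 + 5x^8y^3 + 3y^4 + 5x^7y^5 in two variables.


Examine each term for its total degree (sum of exponents).
  Term '10x^7y^7' has total degree 7+7 = 14.
  Term '5x^8y^3' has total degree 8+3 = 11.
  Term '3y^4' has total degree 0+4 = 4.
  Term '5x^7y^5' has total degree 7+5 = 12.
The maximum total degree among all terms is 14.

14


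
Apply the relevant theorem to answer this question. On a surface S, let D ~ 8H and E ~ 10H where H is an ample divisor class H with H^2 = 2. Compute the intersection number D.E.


Using bilinearity of the intersection pairing on a surface S:
(aH).(bH) = ab * (H.H)
We have H^2 = 2.
D.E = (8H).(10H) = 8*10*2
= 80*2
= 160

160


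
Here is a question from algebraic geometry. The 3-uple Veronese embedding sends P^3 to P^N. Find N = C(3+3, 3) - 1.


The Veronese embedding v_d: P^n -> P^N maps each point to all
degree-d monomials in n+1 homogeneous coordinates.
N = C(n+d, d) - 1
N = C(3+3, 3) - 1
N = C(6, 3) - 1
C(6, 3) = 20
N = 20 - 1 = 19

19


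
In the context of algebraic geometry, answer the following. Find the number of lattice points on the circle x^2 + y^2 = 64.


Systematically check integer values of x where x^2 <= 64.
For each valid x, check if 64 - x^2 is a perfect square.
x=0: 64 - 0 = 64, sqrt = 8 (valid)
x=8: 64 - 64 = 0, sqrt = 0 (valid)
Total integer solutions found: 4

4


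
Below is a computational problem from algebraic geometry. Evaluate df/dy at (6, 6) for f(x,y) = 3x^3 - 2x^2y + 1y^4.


df/dy = (-2)*x^2 + 4*1*y^3
At (6,6): (-2)*6^2 + 4*1*6^3
= -72 + 864
= 792

792


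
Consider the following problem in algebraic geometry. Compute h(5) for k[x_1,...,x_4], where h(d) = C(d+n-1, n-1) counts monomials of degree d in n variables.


The Hilbert function for the polynomial ring in 4 variables is:
h(d) = C(d+n-1, n-1)
h(5) = C(5+4-1, 4-1) = C(8, 3)
= 8! / (3! * 5!)
= 56

56


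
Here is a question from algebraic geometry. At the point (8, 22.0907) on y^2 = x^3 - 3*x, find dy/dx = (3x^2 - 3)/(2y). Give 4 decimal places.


Using implicit differentiation of y^2 = x^3 - 3*x:
2y * dy/dx = 3x^2 - 3
dy/dx = (3x^2 - 3)/(2y)
Numerator: 3*8^2 - 3 = 189
Denominator: 2*22.0907 = 44.1814
dy/dx = 189/44.1814 = 4.2778

4.2778


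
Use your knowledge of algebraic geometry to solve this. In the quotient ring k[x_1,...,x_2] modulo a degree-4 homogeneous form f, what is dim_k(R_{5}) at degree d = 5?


For R = k[x_1,...,x_n]/(f) with f homogeneous of degree e:
The Hilbert series is (1 - t^e)/(1 - t)^n.
So h(d) = C(d+n-1, n-1) - C(d-e+n-1, n-1) for d >= e.
With n=2, e=4, d=5:
C(5+2-1, 2-1) = C(6, 1) = 6
C(5-4+2-1, 2-1) = C(2, 1) = 2
h(5) = 6 - 2 = 4

4


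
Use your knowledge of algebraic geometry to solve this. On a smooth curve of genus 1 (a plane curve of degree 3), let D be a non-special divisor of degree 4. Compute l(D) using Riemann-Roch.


First, compute the genus of a smooth plane curve of degree 3:
g = (d-1)(d-2)/2 = (3-1)(3-2)/2 = 1
For a non-special divisor D (i.e., h^1(D) = 0), Riemann-Roch gives:
l(D) = deg(D) - g + 1
Since deg(D) = 4 >= 2g - 1 = 1, D is non-special.
l(D) = 4 - 1 + 1 = 4

4


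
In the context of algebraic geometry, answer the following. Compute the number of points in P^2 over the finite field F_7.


P^2(F_7) has (q^(n+1) - 1)/(q - 1) points.
= 7^2 + 7^1 + 7^0
= 49 + 7 + 1
= 57

57


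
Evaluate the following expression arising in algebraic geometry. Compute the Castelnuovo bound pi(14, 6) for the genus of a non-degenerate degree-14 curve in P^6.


Castelnuovo's bound: write d - 1 = m(r-1) + epsilon with 0 <= epsilon < r-1.
d - 1 = 14 - 1 = 13
r - 1 = 6 - 1 = 5
13 = 2*5 + 3, so m = 2, epsilon = 3
pi(d, r) = m(m-1)(r-1)/2 + m*epsilon
= 2*1*5/2 + 2*3
= 10/2 + 6
= 5 + 6 = 11

11


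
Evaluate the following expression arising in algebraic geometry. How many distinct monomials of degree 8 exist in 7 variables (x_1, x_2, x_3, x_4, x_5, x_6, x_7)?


The number of degree-8 monomials in 7 variables is C(d+n-1, n-1).
= C(8+7-1, 7-1) = C(14, 6)
= 3003

3003


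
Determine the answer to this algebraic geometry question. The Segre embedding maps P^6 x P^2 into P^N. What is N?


The Segre embedding maps P^m x P^n into P^N via
all products of coordinates from each factor.
N = (m+1)(n+1) - 1
N = (6+1)(2+1) - 1
N = 7*3 - 1
N = 21 - 1 = 20

20


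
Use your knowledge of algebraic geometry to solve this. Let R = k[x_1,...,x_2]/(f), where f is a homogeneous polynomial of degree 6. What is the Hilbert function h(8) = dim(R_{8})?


For R = k[x_1,...,x_n]/(f) with f homogeneous of degree e:
The Hilbert series is (1 - t^e)/(1 - t)^n.
So h(d) = C(d+n-1, n-1) - C(d-e+n-1, n-1) for d >= e.
With n=2, e=6, d=8:
C(8+2-1, 2-1) = C(9, 1) = 9
C(8-6+2-1, 2-1) = C(3, 1) = 3
h(8) = 9 - 3 = 6

6


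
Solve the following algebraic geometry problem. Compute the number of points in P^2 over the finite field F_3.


P^2(F_3) has (q^(n+1) - 1)/(q - 1) points.
= 3^2 + 3^1 + 3^0
= 9 + 3 + 1
= 13

13


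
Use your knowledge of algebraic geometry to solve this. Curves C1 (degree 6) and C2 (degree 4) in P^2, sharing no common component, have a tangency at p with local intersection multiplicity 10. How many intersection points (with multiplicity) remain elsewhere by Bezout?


By Bezout's theorem, the total intersection number is d1 * d2.
Total = 6 * 4 = 24
Intersection multiplicity at p = 10
Remaining intersections = 24 - 10 = 14

14


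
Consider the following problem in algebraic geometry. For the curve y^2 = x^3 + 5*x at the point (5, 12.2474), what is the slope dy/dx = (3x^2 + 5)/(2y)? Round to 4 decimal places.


Using implicit differentiation of y^2 = x^3 + 5*x:
2y * dy/dx = 3x^2 + 5
dy/dx = (3x^2 + 5)/(2y)
Numerator: 3*5^2 + 5 = 80
Denominator: 2*12.2474 = 24.4948
dy/dx = 80/24.4948 = 3.2660

3.2660


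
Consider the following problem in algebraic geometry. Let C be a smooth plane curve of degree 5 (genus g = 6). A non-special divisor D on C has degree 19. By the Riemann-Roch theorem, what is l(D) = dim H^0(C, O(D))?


First, compute the genus of a smooth plane curve of degree 5:
g = (d-1)(d-2)/2 = (5-1)(5-2)/2 = 6
For a non-special divisor D (i.e., h^1(D) = 0), Riemann-Roch gives:
l(D) = deg(D) - g + 1
Since deg(D) = 19 >= 2g - 1 = 11, D is non-special.
l(D) = 19 - 6 + 1 = 14

14


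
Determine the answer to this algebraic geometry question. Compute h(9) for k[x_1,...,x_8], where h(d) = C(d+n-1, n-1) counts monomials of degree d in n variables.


The Hilbert function for the polynomial ring in 8 variables is:
h(d) = C(d+n-1, n-1)
h(9) = C(9+8-1, 8-1) = C(16, 7)
= 16! / (7! * 9!)
= 11440

11440


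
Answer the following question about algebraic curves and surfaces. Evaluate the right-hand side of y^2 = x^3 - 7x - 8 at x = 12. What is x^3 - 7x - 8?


Compute x^3 - 7x - 8 at x = 12:
x^3 = 12^3 = 1728
(-7)*x = (-7)*12 = -84
Sum: 1728 - 84 - 8 = 1636

1636


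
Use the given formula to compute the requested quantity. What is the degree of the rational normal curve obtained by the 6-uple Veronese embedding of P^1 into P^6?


The rational normal curve in P^6 is the image of P^1 under the 6-uple Veronese.
A general hyperplane in P^6 pulls back to a degree-6 form on P^1, which has 6 zeros,
so the curve meets a general hyperplane in 6 points. Degree = 6.

6


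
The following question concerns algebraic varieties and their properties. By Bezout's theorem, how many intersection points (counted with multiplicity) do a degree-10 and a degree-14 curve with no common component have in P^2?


Bezout's theorem states the intersection count equals the product of degrees.
Intersection count = 10 * 14 = 140

140


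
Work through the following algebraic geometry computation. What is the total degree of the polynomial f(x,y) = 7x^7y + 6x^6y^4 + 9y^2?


Examine each term for its total degree (sum of exponents).
  Term '7x^7y' has total degree 7+1 = 8.
  Term '6x^6y^4' has total degree 6+4 = 10.
  Term '9y^2' has total degree 0+2 = 2.
The maximum total degree among all terms is 10.

10


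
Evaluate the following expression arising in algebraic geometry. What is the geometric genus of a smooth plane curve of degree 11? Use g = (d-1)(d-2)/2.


Using the genus formula for smooth plane curves:
g = (d-1)(d-2)/2
g = (11-1)(11-2)/2
g = 10*9/2
g = 90/2 = 45

45


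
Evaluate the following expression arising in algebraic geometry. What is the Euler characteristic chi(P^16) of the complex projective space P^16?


The complex projective space P^16 has one cell in each even real dimension 0, 2, ..., 32.
The cohomology groups are H^{2k}(P^16) = Z for k = 0,...,16, and 0 otherwise.
Euler characteristic = sum of Betti numbers = 1 per even-dimensional cohomology group.
chi(P^16) = 16 + 1 = 17

17


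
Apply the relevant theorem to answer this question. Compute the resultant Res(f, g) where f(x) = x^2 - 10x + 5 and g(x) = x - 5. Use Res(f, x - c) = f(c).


For Res(f, x - c), we evaluate f at x = c.
f(5) = 5^2 - 10*5 + 5
= 25 - 50 + 5
= -25 + 5 = -20
Res(f, g) = -20

-20


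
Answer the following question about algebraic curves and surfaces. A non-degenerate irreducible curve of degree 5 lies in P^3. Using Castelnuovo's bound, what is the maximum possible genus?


Castelnuovo's bound: write d - 1 = m(r-1) + epsilon with 0 <= epsilon < r-1.
d - 1 = 5 - 1 = 4
r - 1 = 3 - 1 = 2
4 = 2*2 + 0, so m = 2, epsilon = 0
pi(d, r) = m(m-1)(r-1)/2 + m*epsilon
= 2*1*2/2 + 2*0
= 4/2 + 0
= 2 + 0 = 2

2


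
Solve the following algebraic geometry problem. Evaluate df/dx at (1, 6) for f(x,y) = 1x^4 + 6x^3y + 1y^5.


df/dx = 4*1*x^3 + 3*6*x^2*y
At (1,6): 4*1*1^3 + 3*6*1^2*6
= 4 + 108
= 112

112


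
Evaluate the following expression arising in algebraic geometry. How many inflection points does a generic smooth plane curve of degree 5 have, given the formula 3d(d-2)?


For a general smooth plane curve C of degree d, the inflection points are
the intersection of C with its Hessian curve, which has degree 3(d-2).
By Bezout, the total intersection number is d * 3(d-2) = 5 * 9 = 45.
For a general curve every flex is ordinary, so each contributes
multiplicity 1 to C·Hess(C), and the number of distinct inflection
points is 3d(d-2).
Inflection points = 3*5*(5-2) = 3*5*3 = 45

45


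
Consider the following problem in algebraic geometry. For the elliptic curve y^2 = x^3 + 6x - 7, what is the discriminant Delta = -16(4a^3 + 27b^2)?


Compute each component:
4a^3 = 4*6^3 = 4*216 = 864
27b^2 = 27*(-7)^2 = 27*49 = 1323
4a^3 + 27b^2 = 864 + 1323 = 2187
Delta = -16*2187 = -34992

-34992


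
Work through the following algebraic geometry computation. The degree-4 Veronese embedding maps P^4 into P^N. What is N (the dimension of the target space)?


The Veronese embedding v_d: P^n -> P^N maps each point to all
degree-d monomials in n+1 homogeneous coordinates.
N = C(n+d, d) - 1
N = C(4+4, 4) - 1
N = C(8, 4) - 1
C(8, 4) = 70
N = 70 - 1 = 69

69


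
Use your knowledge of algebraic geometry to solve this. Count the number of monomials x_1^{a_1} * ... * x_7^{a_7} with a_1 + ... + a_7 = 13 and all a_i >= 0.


The number of degree-13 monomials in 7 variables is C(d+n-1, n-1).
= C(13+7-1, 7-1) = C(19, 6)
= 27132

27132


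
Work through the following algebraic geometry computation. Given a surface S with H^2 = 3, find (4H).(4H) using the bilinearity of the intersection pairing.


Using bilinearity of the intersection pairing on a surface S:
(aH).(bH) = ab * (H.H)
We have H^2 = 3.
D.E = (4H).(4H) = 4*4*3
= 16*3
= 48

48


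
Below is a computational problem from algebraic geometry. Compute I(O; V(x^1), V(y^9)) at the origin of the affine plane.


The intersection multiplicity of V(x^a) and V(y^b) at the origin is:
I(O; V(x^1), V(y^9)) = dim_k(k[x,y]/(x^1, y^9))
A basis for k[x,y]/(x^1, y^9) is the set of monomials x^i * y^j
where 0 <= i < 1 and 0 <= j < 9.
The number of such monomials is 1 * 9 = 9

9


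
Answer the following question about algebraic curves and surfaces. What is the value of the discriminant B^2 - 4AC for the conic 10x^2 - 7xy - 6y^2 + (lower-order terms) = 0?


The discriminant of a conic Ax^2 + Bxy + Cy^2 + ... = 0 is B^2 - 4AC.
B^2 = (-7)^2 = 49
4AC = 4*10*(-6) = -240
Discriminant = 49 + 240 = 289

289


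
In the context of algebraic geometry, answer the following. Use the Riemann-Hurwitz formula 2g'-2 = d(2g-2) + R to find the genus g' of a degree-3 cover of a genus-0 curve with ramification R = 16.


Riemann-Hurwitz formula: 2g' - 2 = d(2g - 2) + R
Given: d = 3, g = 0, R = 16
2g' - 2 = 3*(2*0 - 2) + 16
2g' - 2 = 3*(-2) + 16
2g' - 2 = -6 + 16 = 10
2g' = 12
g' = 6

6


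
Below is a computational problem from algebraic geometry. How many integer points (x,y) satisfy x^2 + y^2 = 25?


Systematically check integer values of x where x^2 <= 25.
For each valid x, check if 25 - x^2 is a perfect square.
x=0: 25 - 0 = 25, sqrt = 5 (valid)
x=3: 25 - 9 = 16, sqrt = 4 (valid)
x=4: 25 - 16 = 9, sqrt = 3 (valid)
x=5: 25 - 25 = 0, sqrt = 0 (valid)
Total integer solutions found: 12

12


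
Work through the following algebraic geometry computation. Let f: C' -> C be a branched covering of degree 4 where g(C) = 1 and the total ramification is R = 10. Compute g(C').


Riemann-Hurwitz formula: 2g' - 2 = d(2g - 2) + R
Given: d = 4, g = 1, R = 10
2g' - 2 = 4*(2*1 - 2) + 10
2g' - 2 = 4*0 + 10
2g' - 2 = 0 + 10 = 10
2g' = 12
g' = 6

6


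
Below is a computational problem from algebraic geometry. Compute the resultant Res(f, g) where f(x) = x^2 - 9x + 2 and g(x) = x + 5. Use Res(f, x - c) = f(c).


For Res(f, x - c), we evaluate f at x = c.
f(-5) = (-5)^2 - 9*(-5) + 2
= 25 + 45 + 2
= 70 + 2 = 72
Res(f, g) = 72

72


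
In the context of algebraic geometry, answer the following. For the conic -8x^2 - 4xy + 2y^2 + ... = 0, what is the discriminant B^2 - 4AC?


The discriminant of a conic Ax^2 + Bxy + Cy^2 + ... = 0 is B^2 - 4AC.
B^2 = (-4)^2 = 16
4AC = 4*(-8)*2 = -64
Discriminant = 16 + 64 = 80

80


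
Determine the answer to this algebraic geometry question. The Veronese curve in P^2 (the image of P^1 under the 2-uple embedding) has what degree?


The rational normal curve in P^2 is the image of P^1 under the 2-uple Veronese.
A general hyperplane in P^2 pulls back to a degree-2 form on P^1, which has 2 zeros,
so the curve meets a general hyperplane in 2 points. Degree = 2.

2


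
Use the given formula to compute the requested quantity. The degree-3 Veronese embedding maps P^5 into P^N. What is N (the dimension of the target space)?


The Veronese embedding v_d: P^n -> P^N maps each point to all
degree-d monomials in n+1 homogeneous coordinates.
N = C(n+d, d) - 1
N = C(5+3, 3) - 1
N = C(8, 3) - 1
C(8, 3) = 56
N = 56 - 1 = 55

55


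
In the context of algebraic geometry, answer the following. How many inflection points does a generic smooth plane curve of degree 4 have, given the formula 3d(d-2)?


For a general smooth plane curve C of degree d, the inflection points are
the intersection of C with its Hessian curve, which has degree 3(d-2).
By Bezout, the total intersection number is d * 3(d-2) = 4 * 6 = 24.
For a general curve every flex is ordinary, so each contributes
multiplicity 1 to C·Hess(C), and the number of distinct inflection
points is 3d(d-2).
Inflection points = 3*4*(4-2) = 3*4*2 = 24

24


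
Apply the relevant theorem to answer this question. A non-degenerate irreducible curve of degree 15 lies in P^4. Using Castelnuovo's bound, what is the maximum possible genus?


Castelnuovo's bound: write d - 1 = m(r-1) + epsilon with 0 <= epsilon < r-1.
d - 1 = 15 - 1 = 14
r - 1 = 4 - 1 = 3
14 = 4*3 + 2, so m = 4, epsilon = 2
pi(d, r) = m(m-1)(r-1)/2 + m*epsilon
= 4*3*3/2 + 4*2
= 36/2 + 8
= 18 + 8 = 26

26


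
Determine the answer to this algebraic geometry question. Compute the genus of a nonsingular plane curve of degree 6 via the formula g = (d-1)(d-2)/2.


Using the genus formula for smooth plane curves:
g = (d-1)(d-2)/2
g = (6-1)(6-2)/2
g = 5*4/2
g = 20/2 = 10

10


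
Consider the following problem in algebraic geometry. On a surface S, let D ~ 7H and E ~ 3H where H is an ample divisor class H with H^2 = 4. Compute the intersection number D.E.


Using bilinearity of the intersection pairing on a surface S:
(aH).(bH) = ab * (H.H)
We have H^2 = 4.
D.E = (7H).(3H) = 7*3*4
= 21*4
= 84

84


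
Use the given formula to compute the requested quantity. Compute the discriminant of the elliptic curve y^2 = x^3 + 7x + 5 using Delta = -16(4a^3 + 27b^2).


Compute each component:
4a^3 = 4*7^3 = 4*343 = 1372
27b^2 = 27*5^2 = 27*25 = 675
4a^3 + 27b^2 = 1372 + 675 = 2047
Delta = -16*2047 = -32752

-32752


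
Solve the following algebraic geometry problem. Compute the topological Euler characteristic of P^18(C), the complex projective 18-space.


The complex projective space P^18 has one cell in each even real dimension 0, 2, ..., 36.
The cohomology groups are H^{2k}(P^18) = Z for k = 0,...,18, and 0 otherwise.
Euler characteristic = sum of Betti numbers = 1 per even-dimensional cohomology group.
chi(P^18) = 18 + 1 = 19

19


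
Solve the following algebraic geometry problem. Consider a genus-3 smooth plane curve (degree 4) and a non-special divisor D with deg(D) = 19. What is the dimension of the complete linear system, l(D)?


First, compute the genus of a smooth plane curve of degree 4:
g = (d-1)(d-2)/2 = (4-1)(4-2)/2 = 3
For a non-special divisor D (i.e., h^1(D) = 0), Riemann-Roch gives:
l(D) = deg(D) - g + 1
Since deg(D) = 19 >= 2g - 1 = 5, D is non-special.
l(D) = 19 - 3 + 1 = 17

17


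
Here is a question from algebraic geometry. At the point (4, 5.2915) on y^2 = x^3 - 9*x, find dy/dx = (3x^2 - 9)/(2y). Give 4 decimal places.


Using implicit differentiation of y^2 = x^3 - 9*x:
2y * dy/dx = 3x^2 - 9
dy/dx = (3x^2 - 9)/(2y)
Numerator: 3*4^2 - 9 = 39
Denominator: 2*5.2915 = 10.583
dy/dx = 39/10.583 = 3.6852

3.6852


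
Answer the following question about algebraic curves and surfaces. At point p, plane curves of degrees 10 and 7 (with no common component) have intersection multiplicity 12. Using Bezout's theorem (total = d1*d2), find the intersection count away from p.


By Bezout's theorem, the total intersection number is d1 * d2.
Total = 10 * 7 = 70
Intersection multiplicity at p = 12
Remaining intersections = 70 - 12 = 58

58


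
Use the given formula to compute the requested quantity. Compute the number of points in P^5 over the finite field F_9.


P^5(F_9) has (q^(n+1) - 1)/(q - 1) points.
= 9^5 + 9^4 + 9^3 + 9^2 + 9^1 + 9^0
= 59049 + 6561 + 729 + 81 + 9 + 1
= 66430

66430


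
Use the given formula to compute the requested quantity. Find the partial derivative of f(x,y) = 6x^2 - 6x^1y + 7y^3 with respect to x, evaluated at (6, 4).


df/dx = 2*6*x^1 + 1*(-6)*x^0*y
At (6,4): 2*6*6^1 + 1*(-6)*6^0*4
= 72 - 24
= 48

48


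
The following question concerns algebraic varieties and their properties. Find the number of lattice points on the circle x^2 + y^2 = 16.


Systematically check integer values of x where x^2 <= 16.
For each valid x, check if 16 - x^2 is a perfect square.
x=0: 16 - 0 = 16, sqrt = 4 (valid)
x=4: 16 - 16 = 0, sqrt = 0 (valid)
Total integer solutions found: 4

4


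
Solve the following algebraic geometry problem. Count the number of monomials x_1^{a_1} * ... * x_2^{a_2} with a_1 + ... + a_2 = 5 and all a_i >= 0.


The number of degree-5 monomials in 2 variables is C(d+n-1, n-1).
= C(5+2-1, 2-1) = C(6, 1)
= 6

6


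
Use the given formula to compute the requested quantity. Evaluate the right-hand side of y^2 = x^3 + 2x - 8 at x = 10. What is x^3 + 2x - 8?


Compute x^3 + 2x - 8 at x = 10:
x^3 = 10^3 = 1000
2*x = 2*10 = 20
Sum: 1000 + 20 - 8 = 1012

1012


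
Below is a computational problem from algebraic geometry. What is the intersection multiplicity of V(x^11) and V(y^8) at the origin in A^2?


The intersection multiplicity of V(x^a) and V(y^b) at the origin is:
I(O; V(x^11), V(y^8)) = dim_k(k[x,y]/(x^11, y^8))
A basis for k[x,y]/(x^11, y^8) is the set of monomials x^i * y^j
where 0 <= i < 11 and 0 <= j < 8.
The number of such monomials is 11 * 8 = 88

88


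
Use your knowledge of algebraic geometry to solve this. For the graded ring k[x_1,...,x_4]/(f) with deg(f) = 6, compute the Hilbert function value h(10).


For R = k[x_1,...,x_n]/(f) with f homogeneous of degree e:
The Hilbert series is (1 - t^e)/(1 - t)^n.
So h(d) = C(d+n-1, n-1) - C(d-e+n-1, n-1) for d >= e.
With n=4, e=6, d=10:
C(10+4-1, 4-1) = C(13, 3) = 286
C(10-6+4-1, 4-1) = C(7, 3) = 35
h(10) = 286 - 35 = 251

251


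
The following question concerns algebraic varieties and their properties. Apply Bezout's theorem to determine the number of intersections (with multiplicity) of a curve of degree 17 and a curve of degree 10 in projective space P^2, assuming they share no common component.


Bezout's theorem states the intersection count equals the product of degrees.
Intersection count = 17 * 10 = 170

170


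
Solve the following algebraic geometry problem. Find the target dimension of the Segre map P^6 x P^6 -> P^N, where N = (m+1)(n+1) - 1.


The Segre embedding maps P^m x P^n into P^N via
all products of coordinates from each factor.
N = (m+1)(n+1) - 1
N = (6+1)(6+1) - 1
N = 7*7 - 1
N = 49 - 1 = 48

48


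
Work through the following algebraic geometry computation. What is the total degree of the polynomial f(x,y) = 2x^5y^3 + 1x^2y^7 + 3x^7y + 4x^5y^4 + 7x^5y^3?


Examine each term for its total degree (sum of exponents).
  Term '2x^5y^3' has total degree 5+3 = 8.
  Term '1x^2y^7' has total degree 2+7 = 9.
  Term '3x^7y' has total degree 7+1 = 8.
  Term '4x^5y^4' has total degree 5+4 = 9.
  Term '7x^5y^3' has total degree 5+3 = 8.
The maximum total degree among all terms is 9.

9


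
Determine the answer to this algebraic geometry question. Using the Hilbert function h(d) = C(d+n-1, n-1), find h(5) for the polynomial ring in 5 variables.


The Hilbert function for the polynomial ring in 5 variables is:
h(d) = C(d+n-1, n-1)
h(5) = C(5+5-1, 5-1) = C(9, 4)
= 9! / (4! * 5!)
= 126

126


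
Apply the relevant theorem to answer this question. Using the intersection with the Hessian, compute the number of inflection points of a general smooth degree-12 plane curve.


For a general smooth plane curve C of degree d, the inflection points are
the intersection of C with its Hessian curve, which has degree 3(d-2).
By Bezout, the total intersection number is d * 3(d-2) = 12 * 30 = 360.
For a general curve every flex is ordinary, so each contributes
multiplicity 1 to C·Hess(C), and the number of distinct inflection
points is 3d(d-2).
Inflection points = 3*12*(12-2) = 3*12*10 = 360

360


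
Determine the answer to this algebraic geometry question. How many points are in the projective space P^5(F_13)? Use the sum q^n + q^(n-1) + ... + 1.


P^5(F_13) has (q^(n+1) - 1)/(q - 1) points.
= 13^5 + 13^4 + 13^3 + 13^2 + 13^1 + 13^0
= 371293 + 28561 + 2197 + 169 + 13 + 1
= 402234

402234


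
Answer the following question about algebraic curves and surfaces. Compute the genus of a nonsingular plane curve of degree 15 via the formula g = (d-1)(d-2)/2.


Using the genus formula for smooth plane curves:
g = (d-1)(d-2)/2
g = (15-1)(15-2)/2
g = 14*13/2
g = 182/2 = 91

91


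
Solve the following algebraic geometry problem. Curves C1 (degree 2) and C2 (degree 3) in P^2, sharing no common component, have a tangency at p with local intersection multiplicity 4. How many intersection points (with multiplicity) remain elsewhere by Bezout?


By Bezout's theorem, the total intersection number is d1 * d2.
Total = 2 * 3 = 6
Intersection multiplicity at p = 4
Remaining intersections = 6 - 4 = 2

2


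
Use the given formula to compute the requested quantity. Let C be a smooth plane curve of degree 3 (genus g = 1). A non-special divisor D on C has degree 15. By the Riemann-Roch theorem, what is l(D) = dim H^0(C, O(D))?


First, compute the genus of a smooth plane curve of degree 3:
g = (d-1)(d-2)/2 = (3-1)(3-2)/2 = 1
For a non-special divisor D (i.e., h^1(D) = 0), Riemann-Roch gives:
l(D) = deg(D) - g + 1
Since deg(D) = 15 >= 2g - 1 = 1, D is non-special.
l(D) = 15 - 1 + 1 = 15

15


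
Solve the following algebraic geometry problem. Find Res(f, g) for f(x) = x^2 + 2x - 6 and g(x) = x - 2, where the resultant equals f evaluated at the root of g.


For Res(f, x - c), we evaluate f at x = c.
f(2) = 2^2 + 2*2 - 6
= 4 + 4 - 6
= 8 - 6 = 2
Res(f, g) = 2

2


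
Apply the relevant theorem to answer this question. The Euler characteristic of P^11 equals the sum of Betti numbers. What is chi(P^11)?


The complex projective space P^11 has one cell in each even real dimension 0, 2, ..., 22.
The cohomology groups are H^{2k}(P^11) = Z for k = 0,...,11, and 0 otherwise.
Euler characteristic = sum of Betti numbers = 1 per even-dimensional cohomology group.
chi(P^11) = 11 + 1 = 12

12


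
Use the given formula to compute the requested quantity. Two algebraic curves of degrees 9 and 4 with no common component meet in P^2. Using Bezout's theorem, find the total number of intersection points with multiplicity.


Bezout's theorem states the intersection count equals the product of degrees.
Intersection count = 9 * 4 = 36

36


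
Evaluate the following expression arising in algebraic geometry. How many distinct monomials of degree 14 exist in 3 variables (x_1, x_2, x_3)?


The number of degree-14 monomials in 3 variables is C(d+n-1, n-1).
= C(14+3-1, 3-1) = C(16, 2)
= 120

120


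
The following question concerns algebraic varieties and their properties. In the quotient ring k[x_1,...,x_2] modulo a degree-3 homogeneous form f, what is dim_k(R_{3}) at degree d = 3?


For R = k[x_1,...,x_n]/(f) with f homogeneous of degree e:
The Hilbert series is (1 - t^e)/(1 - t)^n.
So h(d) = C(d+n-1, n-1) - C(d-e+n-1, n-1) for d >= e.
With n=2, e=3, d=3:
C(3+2-1, 2-1) = C(4, 1) = 4
C(3-3+2-1, 2-1) = C(1, 1) = 1
h(3) = 4 - 1 = 3

3


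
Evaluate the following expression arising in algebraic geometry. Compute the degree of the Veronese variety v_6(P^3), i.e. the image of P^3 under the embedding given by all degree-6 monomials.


The Veronese variety v_6(P^3) has degree d^r.
d^r = 6^3 = 216

216


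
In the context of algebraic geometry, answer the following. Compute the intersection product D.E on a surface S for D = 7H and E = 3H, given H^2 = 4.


Using bilinearity of the intersection pairing on a surface S:
(aH).(bH) = ab * (H.H)
We have H^2 = 4.
D.E = (7H).(3H) = 7*3*4
= 21*4
= 84

84


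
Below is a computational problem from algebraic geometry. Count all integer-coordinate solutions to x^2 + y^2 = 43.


Systematically check integer values of x where x^2 <= 43.
For each valid x, check if 43 - x^2 is a perfect square.
Total integer solutions found: 0

0


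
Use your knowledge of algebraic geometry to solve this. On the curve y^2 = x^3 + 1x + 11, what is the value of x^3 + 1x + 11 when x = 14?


Compute x^3 + 1x + 11 at x = 14:
x^3 = 14^3 = 2744
1*x = 1*14 = 14
Sum: 2744 + 14 + 11 = 2769

2769


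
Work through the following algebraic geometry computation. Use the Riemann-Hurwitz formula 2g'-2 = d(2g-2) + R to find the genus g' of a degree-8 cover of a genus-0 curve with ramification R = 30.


Riemann-Hurwitz formula: 2g' - 2 = d(2g - 2) + R
Given: d = 8, g = 0, R = 30
2g' - 2 = 8*(2*0 - 2) + 30
2g' - 2 = 8*(-2) + 30
2g' - 2 = -16 + 30 = 14
2g' = 16
g' = 8

8


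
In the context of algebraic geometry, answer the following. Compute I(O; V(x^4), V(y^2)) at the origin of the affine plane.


The intersection multiplicity of V(x^a) and V(y^b) at the origin is:
I(O; V(x^4), V(y^2)) = dim_k(k[x,y]/(x^4, y^2))
A basis for k[x,y]/(x^4, y^2) is the set of monomials x^i * y^j
where 0 <= i < 4 and 0 <= j < 2.
The number of such monomials is 4 * 2 = 8

8


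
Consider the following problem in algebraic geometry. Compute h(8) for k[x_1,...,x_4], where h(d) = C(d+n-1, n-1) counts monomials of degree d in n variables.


The Hilbert function for the polynomial ring in 4 variables is:
h(d) = C(d+n-1, n-1)
h(8) = C(8+4-1, 4-1) = C(11, 3)
= 11! / (3! * 8!)
= 165

165


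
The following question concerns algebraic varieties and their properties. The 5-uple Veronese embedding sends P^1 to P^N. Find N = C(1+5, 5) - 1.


The Veronese embedding v_d: P^n -> P^N maps each point to all
degree-d monomials in n+1 homogeneous coordinates.
N = C(n+d, d) - 1
N = C(1+5, 5) - 1
N = C(6, 5) - 1
C(6, 5) = 6
N = 6 - 1 = 5

5


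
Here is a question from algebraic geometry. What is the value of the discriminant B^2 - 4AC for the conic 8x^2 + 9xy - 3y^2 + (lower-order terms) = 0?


The discriminant of a conic Ax^2 + Bxy + Cy^2 + ... = 0 is B^2 - 4AC.
B^2 = 9^2 = 81
4AC = 4*8*(-3) = -96
Discriminant = 81 + 96 = 177

177


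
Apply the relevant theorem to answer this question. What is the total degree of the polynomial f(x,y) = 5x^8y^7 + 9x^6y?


Examine each term for its total degree (sum of exponents).
  Term '5x^8y^7' has total degree 8+7 = 15.
  Term '9x^6y' has total degree 6+1 = 7.
The maximum total degree among all terms is 15.

15


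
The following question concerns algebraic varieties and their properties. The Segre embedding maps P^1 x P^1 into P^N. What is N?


The Segre embedding maps P^m x P^n into P^N via
all products of coordinates from each factor.
N = (m+1)(n+1) - 1
N = (1+1)(1+1) - 1
N = 2*2 - 1
N = 4 - 1 = 3

3


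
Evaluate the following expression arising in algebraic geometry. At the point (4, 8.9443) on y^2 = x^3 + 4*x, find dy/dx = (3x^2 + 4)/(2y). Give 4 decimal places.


Using implicit differentiation of y^2 = x^3 + 4*x:
2y * dy/dx = 3x^2 + 4
dy/dx = (3x^2 + 4)/(2y)
Numerator: 3*4^2 + 4 = 52
Denominator: 2*8.9443 = 17.8886
dy/dx = 52/17.8886 = 2.9069

2.9069


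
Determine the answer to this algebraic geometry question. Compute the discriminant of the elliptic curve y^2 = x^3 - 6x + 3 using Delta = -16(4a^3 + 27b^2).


Compute each component:
4a^3 = 4*(-6)^3 = 4*(-216) = -864
27b^2 = 27*3^2 = 27*9 = 243
4a^3 + 27b^2 = -864 + 243 = -621
Delta = -16*(-621) = 9936

9936


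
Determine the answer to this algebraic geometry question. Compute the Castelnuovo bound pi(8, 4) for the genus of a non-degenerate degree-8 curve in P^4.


Castelnuovo's bound: write d - 1 = m(r-1) + epsilon with 0 <= epsilon < r-1.
d - 1 = 8 - 1 = 7
r - 1 = 4 - 1 = 3
7 = 2*3 + 1, so m = 2, epsilon = 1
pi(d, r) = m(m-1)(r-1)/2 + m*epsilon
= 2*1*3/2 + 2*1
= 6/2 + 2
= 3 + 2 = 5

5


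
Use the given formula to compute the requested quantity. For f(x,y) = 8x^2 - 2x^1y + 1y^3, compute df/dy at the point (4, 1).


df/dy = (-2)*x^1 + 3*1*y^2
At (4,1): (-2)*4^1 + 3*1*1^2
= -8 + 3
= -5

-5


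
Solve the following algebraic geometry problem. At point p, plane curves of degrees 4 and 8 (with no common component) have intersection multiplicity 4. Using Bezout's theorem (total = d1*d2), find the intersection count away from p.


By Bezout's theorem, the total intersection number is d1 * d2.
Total = 4 * 8 = 32
Intersection multiplicity at p = 4
Remaining intersections = 32 - 4 = 28

28


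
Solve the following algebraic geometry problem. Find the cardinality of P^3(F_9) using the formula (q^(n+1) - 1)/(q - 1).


P^3(F_9) has (q^(n+1) - 1)/(q - 1) points.
= 9^3 + 9^2 + 9^1 + 9^0
= 729 + 81 + 9 + 1
= 820

820


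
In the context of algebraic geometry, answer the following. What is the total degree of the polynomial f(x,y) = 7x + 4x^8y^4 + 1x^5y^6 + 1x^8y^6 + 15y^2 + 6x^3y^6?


Examine each term for its total degree (sum of exponents).
  Term '7x' has total degree 1+0 = 1.
  Term '4x^8y^4' has total degree 8+4 = 12.
  Term '1x^5y^6' has total degree 5+6 = 11.
  Term '1x^8y^6' has total degree 8+6 = 14.
  Term '15y^2' has total degree 0+2 = 2.
  Term '6x^3y^6' has total degree 3+6 = 9.
The maximum total degree among all terms is 14.

14


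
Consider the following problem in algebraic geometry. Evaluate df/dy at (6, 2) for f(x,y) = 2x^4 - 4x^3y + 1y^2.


df/dy = (-4)*x^3 + 2*1*y^1
At (6,2): (-4)*6^3 + 2*1*2^1
= -864 + 4
= -860

-860


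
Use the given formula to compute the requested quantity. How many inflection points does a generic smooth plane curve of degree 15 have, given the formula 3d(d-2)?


For a general smooth plane curve C of degree d, the inflection points are
the intersection of C with its Hessian curve, which has degree 3(d-2).
By Bezout, the total intersection number is d * 3(d-2) = 15 * 39 = 585.
For a general curve every flex is ordinary, so each contributes
multiplicity 1 to C·Hess(C), and the number of distinct inflection
points is 3d(d-2).
Inflection points = 3*15*(15-2) = 3*15*13 = 585

585


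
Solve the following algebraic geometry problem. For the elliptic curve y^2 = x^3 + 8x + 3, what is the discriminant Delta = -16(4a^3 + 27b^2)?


Compute each component:
4a^3 = 4*8^3 = 4*512 = 2048
27b^2 = 27*3^2 = 27*9 = 243
4a^3 + 27b^2 = 2048 + 243 = 2291
Delta = -16*2291 = -36656

-36656


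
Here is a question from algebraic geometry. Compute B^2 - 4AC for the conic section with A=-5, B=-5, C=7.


The discriminant of a conic Ax^2 + Bxy + Cy^2 + ... = 0 is B^2 - 4AC.
B^2 = (-5)^2 = 25
4AC = 4*(-5)*7 = -140
Discriminant = 25 + 140 = 165

165


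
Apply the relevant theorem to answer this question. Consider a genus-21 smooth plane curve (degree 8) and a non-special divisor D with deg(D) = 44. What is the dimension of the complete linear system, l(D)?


First, compute the genus of a smooth plane curve of degree 8:
g = (d-1)(d-2)/2 = (8-1)(8-2)/2 = 21
For a non-special divisor D (i.e., h^1(D) = 0), Riemann-Roch gives:
l(D) = deg(D) - g + 1
Since deg(D) = 44 >= 2g - 1 = 41, D is non-special.
l(D) = 44 - 21 + 1 = 24

24


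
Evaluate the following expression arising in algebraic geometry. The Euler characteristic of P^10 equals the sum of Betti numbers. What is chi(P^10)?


The complex projective space P^10 has one cell in each even real dimension 0, 2, ..., 20.
The cohomology groups are H^{2k}(P^10) = Z for k = 0,...,10, and 0 otherwise.
Euler characteristic = sum of Betti numbers = 1 per even-dimensional cohomology group.
chi(P^10) = 10 + 1 = 11

11


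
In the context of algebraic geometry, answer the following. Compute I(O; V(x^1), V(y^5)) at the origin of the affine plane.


The intersection multiplicity of V(x^a) and V(y^b) at the origin is:
I(O; V(x^1), V(y^5)) = dim_k(k[x,y]/(x^1, y^5))
A basis for k[x,y]/(x^1, y^5) is the set of monomials x^i * y^j
where 0 <= i < 1 and 0 <= j < 5.
The number of such monomials is 1 * 5 = 5

5


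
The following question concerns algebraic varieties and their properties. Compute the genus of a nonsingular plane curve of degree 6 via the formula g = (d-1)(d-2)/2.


Using the genus formula for smooth plane curves:
g = (d-1)(d-2)/2
g = (6-1)(6-2)/2
g = 5*4/2
g = 20/2 = 10

10


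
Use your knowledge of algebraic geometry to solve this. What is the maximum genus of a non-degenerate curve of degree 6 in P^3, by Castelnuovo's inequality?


Castelnuovo's bound: write d - 1 = m(r-1) + epsilon with 0 <= epsilon < r-1.
d - 1 = 6 - 1 = 5
r - 1 = 3 - 1 = 2
5 = 2*2 + 1, so m = 2, epsilon = 1
pi(d, r) = m(m-1)(r-1)/2 + m*epsilon
= 2*1*2/2 + 2*1
= 4/2 + 2
= 2 + 2 = 4

4


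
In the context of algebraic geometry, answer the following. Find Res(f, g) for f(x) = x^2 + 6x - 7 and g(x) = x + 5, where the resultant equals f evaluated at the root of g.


For Res(f, x - c), we evaluate f at x = c.
f(-5) = (-5)^2 + 6*(-5) - 7
= 25 - 30 - 7
= -5 - 7 = -12
Res(f, g) = -12

-12


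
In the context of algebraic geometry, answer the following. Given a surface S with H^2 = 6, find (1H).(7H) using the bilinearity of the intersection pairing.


Using bilinearity of the intersection pairing on a surface S:
(aH).(bH) = ab * (H.H)
We have H^2 = 6.
D.E = (1H).(7H) = 1*7*6
= 7*6
= 42

42


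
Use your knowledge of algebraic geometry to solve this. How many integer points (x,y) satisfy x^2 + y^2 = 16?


Systematically check integer values of x where x^2 <= 16.
For each valid x, check if 16 - x^2 is a perfect square.
x=0: 16 - 0 = 16, sqrt = 4 (valid)
x=4: 16 - 16 = 0, sqrt = 0 (valid)
Total integer solutions found: 4

4


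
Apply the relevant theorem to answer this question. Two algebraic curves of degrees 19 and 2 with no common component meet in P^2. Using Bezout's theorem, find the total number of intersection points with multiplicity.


Bezout's theorem states the intersection count equals the product of degrees.
Intersection count = 19 * 2 = 38

38


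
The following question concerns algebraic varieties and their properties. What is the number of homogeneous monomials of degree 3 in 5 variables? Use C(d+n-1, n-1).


The number of degree-3 monomials in 5 variables is C(d+n-1, n-1).
= C(3+5-1, 5-1) = C(7, 4)
= 35

35


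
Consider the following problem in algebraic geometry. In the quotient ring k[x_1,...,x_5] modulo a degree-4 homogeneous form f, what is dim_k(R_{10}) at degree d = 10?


For R = k[x_1,...,x_n]/(f) with f homogeneous of degree e:
The Hilbert series is (1 - t^e)/(1 - t)^n.
So h(d) = C(d+n-1, n-1) - C(d-e+n-1, n-1) for d >= e.
With n=5, e=4, d=10:
C(10+5-1, 5-1) = C(14, 4) = 1001
C(10-4+5-1, 5-1) = C(10, 4) = 210
h(10) = 1001 - 210 = 791

791


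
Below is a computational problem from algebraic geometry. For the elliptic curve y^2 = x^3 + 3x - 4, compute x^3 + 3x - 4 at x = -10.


Compute x^3 + 3x - 4 at x = -10:
x^3 = (-10)^3 = -1000
3*x = 3*(-10) = -30
Sum: -1000 - 30 - 4 = -1034

-1034


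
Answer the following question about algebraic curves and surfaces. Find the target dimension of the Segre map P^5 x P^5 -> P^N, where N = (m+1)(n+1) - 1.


The Segre embedding maps P^m x P^n into P^N via
all products of coordinates from each factor.
N = (m+1)(n+1) - 1
N = (5+1)(5+1) - 1
N = 6*6 - 1
N = 36 - 1 = 35

35


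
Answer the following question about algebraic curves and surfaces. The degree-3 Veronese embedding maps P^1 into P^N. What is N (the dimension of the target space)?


The Veronese embedding v_d: P^n -> P^N maps each point to all
degree-d monomials in n+1 homogeneous coordinates.
N = C(n+d, d) - 1
N = C(1+3, 3) - 1
N = C(4, 3) - 1
C(4, 3) = 4
N = 4 - 1 = 3

3
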